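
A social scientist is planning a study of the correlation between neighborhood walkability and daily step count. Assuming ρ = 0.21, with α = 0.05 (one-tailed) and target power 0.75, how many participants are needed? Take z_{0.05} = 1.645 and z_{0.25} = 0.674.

Fisher's z: C = ½·ln((1+r)/(1−r)) = ½·ln(1.5316) = 0.2132.
n = ((z_{α} + z_β)/C)² + 3.
(1.645 + 0.674) / 0.2132 = 2.319 / 0.2132 = 10.877.
n = 10.877² + 3 = 118.31 + 3 = 121.3.
Round up.

n = 122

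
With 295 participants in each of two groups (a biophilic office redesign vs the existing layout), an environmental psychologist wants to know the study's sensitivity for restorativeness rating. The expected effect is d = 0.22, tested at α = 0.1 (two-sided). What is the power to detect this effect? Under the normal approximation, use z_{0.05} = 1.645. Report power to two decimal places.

power ≈ 0.85

For two equal groups, power = Φ(d·√(n/2) − z_{α/2}).
d·√(n/2) = 0.22 × √(295/2) = 0.22 × 12.145 = 2.672.
z_β = 2.672 − 1.645 = 1.027.
Power = Φ(1.027) = 0.848.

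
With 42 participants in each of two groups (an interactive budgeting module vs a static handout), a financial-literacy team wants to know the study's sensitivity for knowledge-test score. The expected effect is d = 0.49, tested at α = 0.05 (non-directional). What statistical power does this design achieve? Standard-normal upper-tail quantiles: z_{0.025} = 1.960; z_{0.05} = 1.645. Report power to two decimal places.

power ≈ 0.61

For two equal groups, power = Φ(d·√(n/2) − z_{α/2}).
d·√(n/2) = 0.49 × √(42/2) = 0.49 × 4.583 = 2.245.
z_β = 2.245 − 1.960 = 0.285.
Power = Φ(0.285) = 0.612.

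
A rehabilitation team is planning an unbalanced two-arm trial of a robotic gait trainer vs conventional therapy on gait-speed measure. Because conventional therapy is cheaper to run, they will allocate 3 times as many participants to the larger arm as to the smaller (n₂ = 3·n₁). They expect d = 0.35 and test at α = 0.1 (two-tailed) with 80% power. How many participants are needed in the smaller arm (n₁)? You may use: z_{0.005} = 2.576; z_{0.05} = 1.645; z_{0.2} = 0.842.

n₁ = 68

With allocation ratio k = n₂/n₁ = 3, Var(x̄₁−x̄₂) = σ²(1/n₁ + 1/(k·n₁)) = σ²·(k+1)/(k·n₁).
So n₁ = (1 + 1/k)·((z_{α/2} + z_β)/d)² = 1.333 × (2.487/0.35)².
n₁ = 1.333 × 50.49 = 67.3.
Round up: n₁ = 68, giving n₂ = 3 × 68 = 204.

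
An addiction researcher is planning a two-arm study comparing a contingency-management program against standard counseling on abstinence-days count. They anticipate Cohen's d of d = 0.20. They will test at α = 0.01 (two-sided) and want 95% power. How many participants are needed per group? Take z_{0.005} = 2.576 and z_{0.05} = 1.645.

For two independent groups with equal n: n = 2·((z_{α/2} + z_β) / d)².
z_{α/2} + z_β = 2.576 + 1.645 = 4.221.
n = 2 × (4.221 / 0.20)² = 2 × 21.105² = 2 × 445.42 = 890.8.
Round up to the next whole participant.

n = 891 per group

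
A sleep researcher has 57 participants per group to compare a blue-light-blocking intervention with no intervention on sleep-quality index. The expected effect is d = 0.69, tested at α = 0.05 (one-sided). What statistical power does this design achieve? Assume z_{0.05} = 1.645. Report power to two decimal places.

power ≈ 0.98

For two equal groups, power = Φ(d·√(n/2) − z_{α}).
d·√(n/2) = 0.69 × √(57/2) = 0.69 × 5.339 = 3.684.
z_β = 3.684 − 1.645 = 2.039.
Power = Φ(2.039) = 0.979.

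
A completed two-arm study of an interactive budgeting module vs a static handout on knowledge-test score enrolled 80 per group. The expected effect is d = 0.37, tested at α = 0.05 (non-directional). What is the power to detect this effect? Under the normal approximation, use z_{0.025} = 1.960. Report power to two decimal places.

power ≈ 0.65

For two equal groups, power = Φ(d·√(n/2) − z_{α/2}).
d·√(n/2) = 0.37 × √(80/2) = 0.37 × 6.325 = 2.340.
z_β = 2.340 − 1.960 = 0.380.
Power = Φ(0.380) = 0.648.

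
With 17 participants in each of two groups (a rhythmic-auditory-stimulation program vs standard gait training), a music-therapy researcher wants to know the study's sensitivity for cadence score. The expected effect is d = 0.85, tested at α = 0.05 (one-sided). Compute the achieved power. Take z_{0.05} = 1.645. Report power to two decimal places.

For two equal groups, power = Φ(d·√(n/2) − z_{α}).
d·√(n/2) = 0.85 × √(17/2) = 0.85 × 2.915 = 2.478.
z_β = 2.478 − 1.645 = 0.833.
Power = Φ(0.833) = 0.798.

power ≈ 0.80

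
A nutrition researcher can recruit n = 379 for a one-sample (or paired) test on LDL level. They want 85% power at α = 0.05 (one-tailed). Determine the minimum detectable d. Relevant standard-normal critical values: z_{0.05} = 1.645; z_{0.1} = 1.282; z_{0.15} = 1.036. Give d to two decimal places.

d_min ≈ 0.14

For a single sample (or paired design) of n = 379: d_min = (z_{α} + z_β)/√n.
z-sum = 1.645 + 1.036 = 2.681.
d_min = 2.681 / √379 = 2.681 / 19.468 = 0.138.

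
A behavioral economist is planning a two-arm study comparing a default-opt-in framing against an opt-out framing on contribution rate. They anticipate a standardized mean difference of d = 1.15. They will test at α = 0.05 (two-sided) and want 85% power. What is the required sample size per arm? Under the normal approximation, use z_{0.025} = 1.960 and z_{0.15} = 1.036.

For two independent groups with equal n: n = 2·((z_{α/2} + z_β) / d)².
z_{α/2} + z_β = 1.960 + 1.036 = 2.996.
n = 2 × (2.996 / 1.15)² = 2 × 2.605² = 2 × 6.79 = 13.6.
Round up to the next whole participant.

n = 14 per group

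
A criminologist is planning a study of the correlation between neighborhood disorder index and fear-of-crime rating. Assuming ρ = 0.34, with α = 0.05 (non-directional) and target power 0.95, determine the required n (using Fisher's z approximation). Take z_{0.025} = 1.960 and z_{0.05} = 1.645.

n = 107

Fisher's z: C = ½·ln((1+r)/(1−r)) = ½·ln(2.0303) = 0.3541.
n = ((z_{α/2} + z_β)/C)² + 3.
(1.960 + 1.645) / 0.3541 = 3.605 / 0.3541 = 10.181.
n = 10.181² + 3 = 103.65 + 3 = 106.6.
Round up.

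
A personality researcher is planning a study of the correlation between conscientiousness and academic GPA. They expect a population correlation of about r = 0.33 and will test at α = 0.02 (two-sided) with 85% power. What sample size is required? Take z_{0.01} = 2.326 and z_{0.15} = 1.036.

Fisher's z: C = ½·ln((1+r)/(1−r)) = ½·ln(1.9851) = 0.3428.
n = ((z_{α/2} + z_β)/C)² + 3.
(2.326 + 1.036) / 0.3428 = 3.362 / 0.3428 = 9.807.
n = 9.807² + 3 = 96.19 + 3 = 99.2.
Round up.

n = 100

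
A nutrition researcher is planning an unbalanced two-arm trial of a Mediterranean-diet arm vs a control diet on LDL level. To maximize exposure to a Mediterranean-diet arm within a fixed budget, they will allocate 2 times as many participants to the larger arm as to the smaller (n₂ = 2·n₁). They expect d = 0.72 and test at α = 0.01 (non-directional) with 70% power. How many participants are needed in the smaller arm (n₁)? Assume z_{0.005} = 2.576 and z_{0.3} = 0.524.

With allocation ratio k = n₂/n₁ = 2, Var(x̄₁−x̄₂) = σ²(1/n₁ + 1/(k·n₁)) = σ²·(k+1)/(k·n₁).
So n₁ = (1 + 1/k)·((z_{α/2} + z_β)/d)² = 1.500 × (3.100/0.72)².
n₁ = 1.500 × 18.54 = 27.8.
Round up: n₁ = 28, giving n₂ = 2 × 28 = 56.

n₁ = 28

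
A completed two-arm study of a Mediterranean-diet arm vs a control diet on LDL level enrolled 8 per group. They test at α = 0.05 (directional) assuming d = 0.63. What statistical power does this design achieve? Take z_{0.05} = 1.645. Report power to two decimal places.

power ≈ 0.35

For two equal groups, power = Φ(d·√(n/2) − z_{α}).
d·√(n/2) = 0.63 × √(8/2) = 0.63 × 2.000 = 1.260.
z_β = 1.260 − 1.645 = -0.385.
Power = Φ(-0.385) = 0.350.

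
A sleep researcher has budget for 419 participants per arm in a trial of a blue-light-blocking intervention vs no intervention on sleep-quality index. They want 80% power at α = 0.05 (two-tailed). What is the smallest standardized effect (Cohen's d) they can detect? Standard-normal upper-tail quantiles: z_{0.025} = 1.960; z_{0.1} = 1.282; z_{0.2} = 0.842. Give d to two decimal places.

For two independent groups of n = 419 each: d_min = (z_{α/2} + z_β)·√(2/n).
z-sum = 1.960 + 0.842 = 2.802.
d_min = 2.802 × √(2/419) = 2.802 × 0.0691 = 0.194.

d_min ≈ 0.19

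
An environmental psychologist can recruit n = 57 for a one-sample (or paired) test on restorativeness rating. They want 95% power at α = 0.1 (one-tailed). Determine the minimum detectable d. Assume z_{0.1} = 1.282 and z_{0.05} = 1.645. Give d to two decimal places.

d_min ≈ 0.39

For a single sample (or paired design) of n = 57: d_min = (z_{α} + z_β)/√n.
z-sum = 1.282 + 1.645 = 2.927.
d_min = 2.927 / √57 = 2.927 / 7.550 = 0.388.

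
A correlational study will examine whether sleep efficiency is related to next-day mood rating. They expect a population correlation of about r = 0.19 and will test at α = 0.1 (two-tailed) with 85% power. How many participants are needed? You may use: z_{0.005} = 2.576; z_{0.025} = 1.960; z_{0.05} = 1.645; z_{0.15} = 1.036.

Fisher's z: C = ½·ln((1+r)/(1−r)) = ½·ln(1.4691) = 0.1923.
n = ((z_{α/2} + z_β)/C)² + 3.
(1.645 + 1.036) / 0.1923 = 2.681 / 0.1923 = 13.942.
n = 13.942² + 3 = 194.37 + 3 = 197.4.
Round up.

n = 198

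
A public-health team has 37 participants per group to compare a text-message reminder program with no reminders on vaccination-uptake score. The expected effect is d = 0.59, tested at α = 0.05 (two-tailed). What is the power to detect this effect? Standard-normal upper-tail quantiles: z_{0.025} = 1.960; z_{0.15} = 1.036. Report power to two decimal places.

For two equal groups, power = Φ(d·√(n/2) − z_{α/2}).
d·√(n/2) = 0.59 × √(37/2) = 0.59 × 4.301 = 2.538.
z_β = 2.538 − 1.960 = 0.578.
Power = Φ(0.578) = 0.718.

power ≈ 0.72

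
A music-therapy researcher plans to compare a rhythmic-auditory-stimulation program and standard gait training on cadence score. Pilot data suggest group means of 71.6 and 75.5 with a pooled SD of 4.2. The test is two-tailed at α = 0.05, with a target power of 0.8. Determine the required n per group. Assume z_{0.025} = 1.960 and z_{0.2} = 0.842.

Cohen's d = |M₁ − M₂| / SD_pooled = |71.6 − 75.5| / 4.2 = 3.9 / 4.2 = 0.929.
For two independent groups with equal n: n = 2·((z_{α/2} + z_β) / d)².
z_{α/2} + z_β = 1.960 + 0.842 = 2.802.
n = 2 × (2.802 / 0.929)² = 2 × 3.016² = 2 × 9.10 = 18.2.
Round up to the next whole participant.

n = 19 per group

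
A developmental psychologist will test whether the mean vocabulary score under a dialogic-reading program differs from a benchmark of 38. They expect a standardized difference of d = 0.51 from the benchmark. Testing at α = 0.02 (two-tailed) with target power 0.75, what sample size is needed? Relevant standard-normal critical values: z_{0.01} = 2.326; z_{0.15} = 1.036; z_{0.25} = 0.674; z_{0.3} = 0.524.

n = 35

For a one-sample test: n = ((z_{α/2} + z_β) / d)².
z_{α/2} + z_β = 2.326 + 0.674 = 3.000.
n = (3.000 / 0.51)² = 5.882² = 34.60.
Round up.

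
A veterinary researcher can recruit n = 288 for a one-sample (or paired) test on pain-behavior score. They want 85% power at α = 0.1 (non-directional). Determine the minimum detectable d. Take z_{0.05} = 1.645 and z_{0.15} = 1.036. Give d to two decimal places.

d_min ≈ 0.16

For a single sample (or paired design) of n = 288: d_min = (z_{α/2} + z_β)/√n.
z-sum = 1.645 + 1.036 = 2.681.
d_min = 2.681 / √288 = 2.681 / 16.971 = 0.158.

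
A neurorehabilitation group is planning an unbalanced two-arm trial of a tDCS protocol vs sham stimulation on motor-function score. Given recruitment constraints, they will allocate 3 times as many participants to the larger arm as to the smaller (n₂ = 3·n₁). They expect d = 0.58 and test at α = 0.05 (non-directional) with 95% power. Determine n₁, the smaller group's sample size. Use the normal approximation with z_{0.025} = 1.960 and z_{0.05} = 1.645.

With allocation ratio k = n₂/n₁ = 3, Var(x̄₁−x̄₂) = σ²(1/n₁ + 1/(k·n₁)) = σ²·(k+1)/(k·n₁).
So n₁ = (1 + 1/k)·((z_{α/2} + z_β)/d)² = 1.333 × (3.605/0.58)².
n₁ = 1.333 × 38.63 = 51.5.
Round up: n₁ = 52, giving n₂ = 3 × 52 = 156.

n₁ = 52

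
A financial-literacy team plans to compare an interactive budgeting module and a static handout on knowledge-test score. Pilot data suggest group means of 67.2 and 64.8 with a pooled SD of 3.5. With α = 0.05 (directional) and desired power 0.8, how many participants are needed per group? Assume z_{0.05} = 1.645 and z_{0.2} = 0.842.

n = 27 per group

Cohen's d = |M₁ − M₂| / SD_pooled = |67.2 − 64.8| / 3.5 = 2.4 / 3.5 = 0.686.
For two independent groups with equal n: n = 2·((z_{α} + z_β) / d)².
z_{α} + z_β = 1.645 + 0.842 = 2.487.
n = 2 × (2.487 / 0.686)² = 2 × 3.625² = 2 × 13.14 = 26.3.
Round up to the next whole participant.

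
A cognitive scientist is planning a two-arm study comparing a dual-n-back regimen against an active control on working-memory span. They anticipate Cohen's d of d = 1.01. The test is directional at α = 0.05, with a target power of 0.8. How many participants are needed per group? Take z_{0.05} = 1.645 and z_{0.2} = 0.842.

For two independent groups with equal n: n = 2·((z_{α} + z_β) / d)².
z_{α} + z_β = 1.645 + 0.842 = 2.487.
n = 2 × (2.487 / 1.01)² = 2 × 2.462² = 2 × 6.06 = 12.1.
Round up to the next whole participant.

n = 13 per group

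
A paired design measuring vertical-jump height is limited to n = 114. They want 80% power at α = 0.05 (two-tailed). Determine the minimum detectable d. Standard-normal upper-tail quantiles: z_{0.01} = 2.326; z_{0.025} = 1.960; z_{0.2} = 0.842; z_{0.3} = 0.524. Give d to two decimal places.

For a single sample (or paired design) of n = 114: d_min = (z_{α/2} + z_β)/√n.
z-sum = 1.960 + 0.842 = 2.802.
d_min = 2.802 / √114 = 2.802 / 10.677 = 0.262.

d_min ≈ 0.26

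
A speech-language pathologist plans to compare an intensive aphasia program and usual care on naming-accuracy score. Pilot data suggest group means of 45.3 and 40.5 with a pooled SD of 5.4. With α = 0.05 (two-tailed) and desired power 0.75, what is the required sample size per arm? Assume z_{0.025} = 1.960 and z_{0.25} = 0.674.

n = 18 per group

Cohen's d = |M₁ − M₂| / SD_pooled = |45.3 − 40.5| / 5.4 = 4.8 / 5.4 = 0.889.
For two independent groups with equal n: n = 2·((z_{α/2} + z_β) / d)².
z_{α/2} + z_β = 1.960 + 0.674 = 2.634.
n = 2 × (2.634 / 0.889)² = 2 × 2.963² = 2 × 8.78 = 17.6.
Round up to the next whole participant.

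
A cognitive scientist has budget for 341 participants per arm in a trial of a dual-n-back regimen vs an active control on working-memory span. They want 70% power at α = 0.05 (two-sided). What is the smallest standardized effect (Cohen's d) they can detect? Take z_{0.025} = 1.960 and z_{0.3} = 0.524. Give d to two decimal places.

For two independent groups of n = 341 each: d_min = (z_{α/2} + z_β)·√(2/n).
z-sum = 1.960 + 0.524 = 2.484.
d_min = 2.484 × √(2/341) = 2.484 × 0.0766 = 0.190.

d_min ≈ 0.19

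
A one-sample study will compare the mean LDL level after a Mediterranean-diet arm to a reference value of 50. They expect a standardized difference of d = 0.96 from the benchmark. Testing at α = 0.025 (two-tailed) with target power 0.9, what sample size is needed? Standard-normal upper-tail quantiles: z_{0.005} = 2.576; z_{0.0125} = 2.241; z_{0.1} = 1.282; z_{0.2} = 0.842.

For a one-sample test: n = ((z_{α/2} + z_β) / d)².
z_{α/2} + z_β = 2.241 + 1.282 = 3.523.
n = (3.523 / 0.96)² = 3.670² = 13.47.
Round up.

n = 14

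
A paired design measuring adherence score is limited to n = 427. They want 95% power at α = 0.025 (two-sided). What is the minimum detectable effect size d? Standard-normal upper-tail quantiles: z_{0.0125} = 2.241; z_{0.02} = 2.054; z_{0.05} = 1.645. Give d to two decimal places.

d_min ≈ 0.19

For a single sample (or paired design) of n = 427: d_min = (z_{α/2} + z_β)/√n.
z-sum = 2.241 + 1.645 = 3.886.
d_min = 3.886 / √427 = 3.886 / 20.664 = 0.188.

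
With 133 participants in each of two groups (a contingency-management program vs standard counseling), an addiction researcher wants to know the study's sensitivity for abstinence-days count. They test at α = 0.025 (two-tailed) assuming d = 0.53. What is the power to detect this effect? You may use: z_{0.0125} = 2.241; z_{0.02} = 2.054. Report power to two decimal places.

For two equal groups, power = Φ(d·√(n/2) − z_{α/2}).
d·√(n/2) = 0.53 × √(133/2) = 0.53 × 8.155 = 4.322.
z_β = 4.322 − 2.241 = 2.081.
Power = Φ(2.081) = 0.981.

power ≈ 0.98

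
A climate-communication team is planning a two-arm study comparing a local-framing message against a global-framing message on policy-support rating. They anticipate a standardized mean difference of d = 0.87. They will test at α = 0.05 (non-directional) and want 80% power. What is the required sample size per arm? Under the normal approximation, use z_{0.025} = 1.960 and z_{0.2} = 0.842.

n = 21 per group

For two independent groups with equal n: n = 2·((z_{α/2} + z_β) / d)².
z_{α/2} + z_β = 1.960 + 0.842 = 2.802.
n = 2 × (2.802 / 0.87)² = 2 × 3.221² = 2 × 10.37 = 20.7.
Round up to the next whole participant.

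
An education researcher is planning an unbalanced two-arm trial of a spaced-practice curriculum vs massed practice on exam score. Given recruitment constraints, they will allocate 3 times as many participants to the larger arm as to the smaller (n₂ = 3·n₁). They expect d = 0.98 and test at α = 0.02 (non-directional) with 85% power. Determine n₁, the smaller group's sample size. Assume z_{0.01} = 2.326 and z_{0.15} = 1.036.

With allocation ratio k = n₂/n₁ = 3, Var(x̄₁−x̄₂) = σ²(1/n₁ + 1/(k·n₁)) = σ²·(k+1)/(k·n₁).
So n₁ = (1 + 1/k)·((z_{α/2} + z_β)/d)² = 1.333 × (3.362/0.98)².
n₁ = 1.333 × 11.77 = 15.7.
Round up: n₁ = 16, giving n₂ = 3 × 16 = 48.

n₁ = 16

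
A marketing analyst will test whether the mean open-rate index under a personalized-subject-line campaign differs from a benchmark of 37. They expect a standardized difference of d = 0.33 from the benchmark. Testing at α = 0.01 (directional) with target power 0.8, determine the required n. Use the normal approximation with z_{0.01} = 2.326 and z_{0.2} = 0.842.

For a one-sample test: n = ((z_{α} + z_β) / d)².
z_{α} + z_β = 2.326 + 0.842 = 3.168.
n = (3.168 / 0.33)² = 9.600² = 92.16.
Round up.

n = 93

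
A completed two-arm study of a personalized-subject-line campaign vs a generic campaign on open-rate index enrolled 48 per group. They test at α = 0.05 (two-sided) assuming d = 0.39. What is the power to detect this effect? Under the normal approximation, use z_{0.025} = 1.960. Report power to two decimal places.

For two equal groups, power = Φ(d·√(n/2) − z_{α/2}).
d·√(n/2) = 0.39 × √(48/2) = 0.39 × 4.899 = 1.911.
z_β = 1.911 − 1.960 = -0.049.
Power = Φ(-0.049) = 0.480.

power ≈ 0.48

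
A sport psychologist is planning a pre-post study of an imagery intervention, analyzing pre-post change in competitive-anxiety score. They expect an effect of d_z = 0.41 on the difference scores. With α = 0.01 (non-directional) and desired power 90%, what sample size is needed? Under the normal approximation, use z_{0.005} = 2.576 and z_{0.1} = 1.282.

For a paired (one-sample on differences) test: n = ((z_{α/2} + z_β) / d)².
z_{α/2} + z_β = 2.576 + 1.282 = 3.858.
n = (3.858 / 0.41)² = 9.410² = 88.54.
Round up.

n = 89 pairs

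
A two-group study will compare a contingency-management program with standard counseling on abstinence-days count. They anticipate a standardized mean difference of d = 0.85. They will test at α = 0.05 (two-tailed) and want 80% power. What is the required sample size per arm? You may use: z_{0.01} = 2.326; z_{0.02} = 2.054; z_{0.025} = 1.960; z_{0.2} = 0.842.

n = 22 per group

For two independent groups with equal n: n = 2·((z_{α/2} + z_β) / d)².
z_{α/2} + z_β = 1.960 + 0.842 = 2.802.
n = 2 × (2.802 / 0.85)² = 2 × 3.296² = 2 × 10.87 = 21.7.
Round up to the next whole participant.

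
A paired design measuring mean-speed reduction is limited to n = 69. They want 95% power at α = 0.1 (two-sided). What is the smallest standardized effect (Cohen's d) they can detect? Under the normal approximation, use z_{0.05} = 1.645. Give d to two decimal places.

For a single sample (or paired design) of n = 69: d_min = (z_{α/2} + z_β)/√n.
z-sum = 1.645 + 1.645 = 3.290.
d_min = 3.290 / √69 = 3.290 / 8.307 = 0.396.

d_min ≈ 0.40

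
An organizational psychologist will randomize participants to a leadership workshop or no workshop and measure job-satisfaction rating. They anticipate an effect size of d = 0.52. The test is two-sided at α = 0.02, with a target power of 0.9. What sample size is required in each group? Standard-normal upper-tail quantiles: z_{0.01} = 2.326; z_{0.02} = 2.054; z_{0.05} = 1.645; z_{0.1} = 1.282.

For two independent groups with equal n: n = 2·((z_{α/2} + z_β) / d)².
z_{α/2} + z_β = 2.326 + 1.282 = 3.608.
n = 2 × (3.608 / 0.52)² = 2 × 6.938² = 2 × 48.14 = 96.3.
Round up to the next whole participant.

n = 97 per group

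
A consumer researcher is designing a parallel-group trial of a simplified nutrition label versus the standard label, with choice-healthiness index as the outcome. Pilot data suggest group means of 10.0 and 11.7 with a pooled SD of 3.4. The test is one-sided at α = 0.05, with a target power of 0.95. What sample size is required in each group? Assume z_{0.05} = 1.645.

n = 87 per group

Cohen's d = |M₁ − M₂| / SD_pooled = |10.0 − 11.7| / 3.4 = 1.7 / 3.4 = 0.500.
For two independent groups with equal n: n = 2·((z_{α} + z_β) / d)².
z_{α} + z_β = 1.645 + 1.645 = 3.290.
n = 2 × (3.290 / 0.500)² = 2 × 6.580² = 2 × 43.30 = 86.6.
Round up to the next whole participant.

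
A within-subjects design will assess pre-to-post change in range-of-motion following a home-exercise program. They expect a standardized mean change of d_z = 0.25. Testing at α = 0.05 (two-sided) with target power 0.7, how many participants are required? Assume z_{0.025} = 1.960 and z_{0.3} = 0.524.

For a paired (one-sample on differences) test: n = ((z_{α/2} + z_β) / d)².
z_{α/2} + z_β = 1.960 + 0.524 = 2.484.
n = (2.484 / 0.25)² = 9.936² = 98.72.
Round up.

n = 99 pairs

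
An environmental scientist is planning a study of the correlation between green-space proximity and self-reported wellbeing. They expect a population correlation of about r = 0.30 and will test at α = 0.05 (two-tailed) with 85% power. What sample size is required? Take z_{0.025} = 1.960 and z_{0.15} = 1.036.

Fisher's z: C = ½·ln((1+r)/(1−r)) = ½·ln(1.8571) = 0.3095.
n = ((z_{α/2} + z_β)/C)² + 3.
(1.960 + 1.036) / 0.3095 = 2.996 / 0.3095 = 9.680.
n = 9.680² + 3 = 93.70 + 3 = 96.7.
Round up.

n = 97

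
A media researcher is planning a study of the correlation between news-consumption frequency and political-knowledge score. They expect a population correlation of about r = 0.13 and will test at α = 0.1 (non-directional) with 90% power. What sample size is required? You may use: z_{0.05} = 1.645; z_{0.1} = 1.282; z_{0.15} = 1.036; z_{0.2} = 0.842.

Fisher's z: C = ½·ln((1+r)/(1−r)) = ½·ln(1.2989) = 0.1307.
n = ((z_{α/2} + z_β)/C)² + 3.
(1.645 + 1.282) / 0.1307 = 2.927 / 0.1307 = 22.395.
n = 22.395² + 3 = 501.53 + 3 = 504.5.
Round up.

n = 505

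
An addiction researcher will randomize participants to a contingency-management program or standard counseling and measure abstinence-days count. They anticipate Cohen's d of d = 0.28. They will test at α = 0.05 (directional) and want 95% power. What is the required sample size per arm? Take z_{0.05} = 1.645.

n = 277 per group

For two independent groups with equal n: n = 2·((z_{α} + z_β) / d)².
z_{α} + z_β = 1.645 + 1.645 = 3.290.
n = 2 × (3.290 / 0.28)² = 2 × 11.750² = 2 × 138.06 = 276.1.
Round up to the next whole participant.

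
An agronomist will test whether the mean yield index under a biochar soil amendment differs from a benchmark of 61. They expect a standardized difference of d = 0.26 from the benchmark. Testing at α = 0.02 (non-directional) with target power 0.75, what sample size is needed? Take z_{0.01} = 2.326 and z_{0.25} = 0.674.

For a one-sample test: n = ((z_{α/2} + z_β) / d)².
z_{α/2} + z_β = 2.326 + 0.674 = 3.000.
n = (3.000 / 0.26)² = 11.538² = 133.14.
Round up.

n = 134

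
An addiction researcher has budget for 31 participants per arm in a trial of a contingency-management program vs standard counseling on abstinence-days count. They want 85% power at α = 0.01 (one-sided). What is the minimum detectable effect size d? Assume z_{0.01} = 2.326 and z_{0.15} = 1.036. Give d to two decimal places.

d_min ≈ 0.85

For two independent groups of n = 31 each: d_min = (z_{α} + z_β)·√(2/n).
z-sum = 2.326 + 1.036 = 3.362.
d_min = 3.362 × √(2/31) = 3.362 × 0.2540 = 0.854.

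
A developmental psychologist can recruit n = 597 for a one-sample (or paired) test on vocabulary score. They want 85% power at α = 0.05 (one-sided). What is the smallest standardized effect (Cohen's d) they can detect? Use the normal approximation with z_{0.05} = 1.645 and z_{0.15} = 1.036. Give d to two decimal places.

For a single sample (or paired design) of n = 597: d_min = (z_{α} + z_β)/√n.
z-sum = 1.645 + 1.036 = 2.681.
d_min = 2.681 / √597 = 2.681 / 24.434 = 0.110.

d_min ≈ 0.11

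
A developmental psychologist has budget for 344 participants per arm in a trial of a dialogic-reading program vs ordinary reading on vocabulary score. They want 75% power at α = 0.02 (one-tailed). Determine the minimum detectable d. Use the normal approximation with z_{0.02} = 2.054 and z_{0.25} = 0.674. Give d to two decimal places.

d_min ≈ 0.21

For two independent groups of n = 344 each: d_min = (z_{α} + z_β)·√(2/n).
z-sum = 2.054 + 0.674 = 2.728.
d_min = 2.728 × √(2/344) = 2.728 × 0.0762 = 0.208.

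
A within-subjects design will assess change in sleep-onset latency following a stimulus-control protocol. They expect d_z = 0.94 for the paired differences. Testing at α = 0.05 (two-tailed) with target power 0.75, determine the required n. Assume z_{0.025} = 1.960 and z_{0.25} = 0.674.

n = 8 pairs

For a paired (one-sample on differences) test: n = ((z_{α/2} + z_β) / d)².
z_{α/2} + z_β = 1.960 + 0.674 = 2.634.
n = (2.634 / 0.94)² = 2.802² = 7.85.
Round up.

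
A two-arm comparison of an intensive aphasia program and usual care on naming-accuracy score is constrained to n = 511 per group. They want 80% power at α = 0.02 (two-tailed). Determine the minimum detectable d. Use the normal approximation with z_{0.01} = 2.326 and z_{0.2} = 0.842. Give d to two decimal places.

d_min ≈ 0.20

For two independent groups of n = 511 each: d_min = (z_{α/2} + z_β)·√(2/n).
z-sum = 2.326 + 0.842 = 3.168.
d_min = 3.168 × √(2/511) = 3.168 × 0.0626 = 0.198.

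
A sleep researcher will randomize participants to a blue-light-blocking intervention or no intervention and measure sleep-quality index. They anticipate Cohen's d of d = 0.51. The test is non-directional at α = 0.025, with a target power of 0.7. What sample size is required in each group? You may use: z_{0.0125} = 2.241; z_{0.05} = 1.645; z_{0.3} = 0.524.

n = 59 per group

For two independent groups with equal n: n = 2·((z_{α/2} + z_β) / d)².
z_{α/2} + z_β = 2.241 + 0.524 = 2.765.
n = 2 × (2.765 / 0.51)² = 2 × 5.422² = 2 × 29.39 = 58.8.
Round up to the next whole participant.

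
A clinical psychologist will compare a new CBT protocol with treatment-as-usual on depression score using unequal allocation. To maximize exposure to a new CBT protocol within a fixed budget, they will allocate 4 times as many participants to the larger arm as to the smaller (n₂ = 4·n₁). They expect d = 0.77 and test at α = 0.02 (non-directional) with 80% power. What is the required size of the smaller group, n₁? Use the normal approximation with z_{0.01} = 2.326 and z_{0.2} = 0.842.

n₁ = 22

With allocation ratio k = n₂/n₁ = 4, Var(x̄₁−x̄₂) = σ²(1/n₁ + 1/(k·n₁)) = σ²·(k+1)/(k·n₁).
So n₁ = (1 + 1/k)·((z_{α/2} + z_β)/d)² = 1.250 × (3.168/0.77)².
n₁ = 1.250 × 16.93 = 21.2.
Round up: n₁ = 22, giving n₂ = 4 × 22 = 88.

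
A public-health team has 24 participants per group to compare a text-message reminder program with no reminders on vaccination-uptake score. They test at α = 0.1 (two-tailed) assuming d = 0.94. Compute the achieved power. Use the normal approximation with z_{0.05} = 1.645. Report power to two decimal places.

power ≈ 0.95

For two equal groups, power = Φ(d·√(n/2) − z_{α/2}).
d·√(n/2) = 0.94 × √(24/2) = 0.94 × 3.464 = 3.256.
z_β = 3.256 − 1.645 = 1.611.
Power = Φ(1.611) = 0.946.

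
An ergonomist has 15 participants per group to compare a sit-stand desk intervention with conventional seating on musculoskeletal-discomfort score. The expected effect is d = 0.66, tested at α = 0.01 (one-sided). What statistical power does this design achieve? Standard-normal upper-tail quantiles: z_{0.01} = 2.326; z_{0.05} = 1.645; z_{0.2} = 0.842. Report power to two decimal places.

power ≈ 0.30

For two equal groups, power = Φ(d·√(n/2) − z_{α}).
d·√(n/2) = 0.66 × √(15/2) = 0.66 × 2.739 = 1.807.
z_β = 1.807 − 2.326 = -0.519.
Power = Φ(-0.519) = 0.302.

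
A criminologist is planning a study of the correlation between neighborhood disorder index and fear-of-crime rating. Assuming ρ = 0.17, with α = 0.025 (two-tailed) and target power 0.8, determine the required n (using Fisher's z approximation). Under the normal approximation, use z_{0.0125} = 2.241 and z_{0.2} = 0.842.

n = 326

Fisher's z: C = ½·ln((1+r)/(1−r)) = ½·ln(1.4096) = 0.1717.
n = ((z_{α/2} + z_β)/C)² + 3.
(2.241 + 0.842) / 0.1717 = 3.083 / 0.1717 = 17.956.
n = 17.956² + 3 = 322.41 + 3 = 325.4.
Round up.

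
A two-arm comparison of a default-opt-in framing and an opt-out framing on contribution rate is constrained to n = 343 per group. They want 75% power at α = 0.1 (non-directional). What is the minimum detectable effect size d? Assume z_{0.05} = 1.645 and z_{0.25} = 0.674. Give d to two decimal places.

For two independent groups of n = 343 each: d_min = (z_{α/2} + z_β)·√(2/n).
z-sum = 1.645 + 0.674 = 2.319.
d_min = 2.319 × √(2/343) = 2.319 × 0.0764 = 0.177.

d_min ≈ 0.18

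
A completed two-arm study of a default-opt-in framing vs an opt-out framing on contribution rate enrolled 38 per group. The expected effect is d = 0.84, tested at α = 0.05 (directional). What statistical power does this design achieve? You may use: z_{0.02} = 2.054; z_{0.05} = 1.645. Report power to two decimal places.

power ≈ 0.98

For two equal groups, power = Φ(d·√(n/2) − z_{α}).
d·√(n/2) = 0.84 × √(38/2) = 0.84 × 4.359 = 3.661.
z_β = 3.661 − 1.645 = 2.016.
Power = Φ(2.016) = 0.978.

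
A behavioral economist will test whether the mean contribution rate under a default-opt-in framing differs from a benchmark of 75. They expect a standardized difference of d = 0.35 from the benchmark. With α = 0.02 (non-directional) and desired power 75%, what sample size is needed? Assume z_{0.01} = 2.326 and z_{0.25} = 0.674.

n = 74

For a one-sample test: n = ((z_{α/2} + z_β) / d)².
z_{α/2} + z_β = 2.326 + 0.674 = 3.000.
n = (3.000 / 0.35)² = 8.571² = 73.47.
Round up.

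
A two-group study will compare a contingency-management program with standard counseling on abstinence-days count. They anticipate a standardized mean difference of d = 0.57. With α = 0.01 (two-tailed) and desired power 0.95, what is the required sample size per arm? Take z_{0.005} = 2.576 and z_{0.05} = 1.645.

For two independent groups with equal n: n = 2·((z_{α/2} + z_β) / d)².
z_{α/2} + z_β = 2.576 + 1.645 = 4.221.
n = 2 × (4.221 / 0.57)² = 2 × 7.405² = 2 × 54.84 = 109.7.
Round up to the next whole participant.

n = 110 per group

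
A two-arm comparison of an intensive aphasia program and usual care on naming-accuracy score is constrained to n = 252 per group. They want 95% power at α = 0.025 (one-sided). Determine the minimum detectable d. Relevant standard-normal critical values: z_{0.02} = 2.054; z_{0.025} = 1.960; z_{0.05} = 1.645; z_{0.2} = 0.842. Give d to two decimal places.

d_min ≈ 0.32

For two independent groups of n = 252 each: d_min = (z_{α} + z_β)·√(2/n).
z-sum = 1.960 + 1.645 = 3.605.
d_min = 3.605 × √(2/252) = 3.605 × 0.0891 = 0.321.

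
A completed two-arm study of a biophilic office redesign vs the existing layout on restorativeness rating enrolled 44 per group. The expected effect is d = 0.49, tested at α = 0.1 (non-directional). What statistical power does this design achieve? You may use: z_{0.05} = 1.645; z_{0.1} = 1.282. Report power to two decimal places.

power ≈ 0.74

For two equal groups, power = Φ(d·√(n/2) − z_{α/2}).
d·√(n/2) = 0.49 × √(44/2) = 0.49 × 4.690 = 2.298.
z_β = 2.298 − 1.645 = 0.653.
Power = Φ(0.653) = 0.743.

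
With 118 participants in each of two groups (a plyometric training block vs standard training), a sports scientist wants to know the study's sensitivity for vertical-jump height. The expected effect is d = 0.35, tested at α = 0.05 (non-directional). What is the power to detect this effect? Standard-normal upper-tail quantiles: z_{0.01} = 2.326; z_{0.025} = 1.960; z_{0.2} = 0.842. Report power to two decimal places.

power ≈ 0.77

For two equal groups, power = Φ(d·√(n/2) − z_{α/2}).
d·√(n/2) = 0.35 × √(118/2) = 0.35 × 7.681 = 2.688.
z_β = 2.688 − 1.960 = 0.728.
Power = Φ(0.728) = 0.767.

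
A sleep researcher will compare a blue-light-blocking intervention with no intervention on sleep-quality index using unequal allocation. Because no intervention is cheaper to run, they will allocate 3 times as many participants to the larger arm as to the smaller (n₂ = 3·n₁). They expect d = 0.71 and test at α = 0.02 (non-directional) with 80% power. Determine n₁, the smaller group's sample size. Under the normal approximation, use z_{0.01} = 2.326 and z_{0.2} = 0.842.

With allocation ratio k = n₂/n₁ = 3, Var(x̄₁−x̄₂) = σ²(1/n₁ + 1/(k·n₁)) = σ²·(k+1)/(k·n₁).
So n₁ = (1 + 1/k)·((z_{α/2} + z_β)/d)² = 1.333 × (3.168/0.71)².
n₁ = 1.333 × 19.91 = 26.5.
Round up: n₁ = 27, giving n₂ = 3 × 27 = 81.

n₁ = 27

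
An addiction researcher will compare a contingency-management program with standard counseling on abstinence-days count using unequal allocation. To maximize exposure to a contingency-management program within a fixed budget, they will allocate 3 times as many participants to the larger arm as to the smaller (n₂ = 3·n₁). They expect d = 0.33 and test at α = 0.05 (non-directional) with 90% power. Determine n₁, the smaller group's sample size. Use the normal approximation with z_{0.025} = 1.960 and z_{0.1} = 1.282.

n₁ = 129

With allocation ratio k = n₂/n₁ = 3, Var(x̄₁−x̄₂) = σ²(1/n₁ + 1/(k·n₁)) = σ²·(k+1)/(k·n₁).
So n₁ = (1 + 1/k)·((z_{α/2} + z_β)/d)² = 1.333 × (3.242/0.33)².
n₁ = 1.333 × 96.52 = 128.7.
Round up: n₁ = 129, giving n₂ = 3 × 129 = 387.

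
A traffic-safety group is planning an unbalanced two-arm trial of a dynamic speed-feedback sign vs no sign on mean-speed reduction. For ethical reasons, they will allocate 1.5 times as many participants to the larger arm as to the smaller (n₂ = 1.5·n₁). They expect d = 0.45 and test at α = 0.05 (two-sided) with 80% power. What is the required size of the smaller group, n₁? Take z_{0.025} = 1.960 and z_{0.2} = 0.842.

With allocation ratio k = n₂/n₁ = 1.5, Var(x̄₁−x̄₂) = σ²(1/n₁ + 1/(k·n₁)) = σ²·(k+1)/(k·n₁).
So n₁ = (1 + 1/k)·((z_{α/2} + z_β)/d)² = 1.667 × (2.802/0.45)².
n₁ = 1.667 × 38.77 = 64.6.
Round up: n₁ = 65, giving n₂ = ⌈1.5 × 65⌉ = ⌈97.5⌉ = 98.

n₁ = 65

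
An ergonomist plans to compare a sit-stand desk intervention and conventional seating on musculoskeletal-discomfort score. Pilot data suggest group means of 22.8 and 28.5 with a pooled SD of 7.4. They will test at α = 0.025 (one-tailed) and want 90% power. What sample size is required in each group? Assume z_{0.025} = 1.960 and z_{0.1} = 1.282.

n = 36 per group

Cohen's d = |M₁ − M₂| / SD_pooled = |22.8 − 28.5| / 7.4 = 5.7 / 7.4 = 0.770.
For two independent groups with equal n: n = 2·((z_{α} + z_β) / d)².
z_{α} + z_β = 1.960 + 1.282 = 3.242.
n = 2 × (3.242 / 0.770)² = 2 × 4.210² = 2 × 17.73 = 35.5.
Round up to the next whole participant.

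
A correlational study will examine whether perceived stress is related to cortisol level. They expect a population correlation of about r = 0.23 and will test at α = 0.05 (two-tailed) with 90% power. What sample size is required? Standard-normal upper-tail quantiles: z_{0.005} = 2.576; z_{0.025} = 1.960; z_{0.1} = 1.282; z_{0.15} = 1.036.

Fisher's z: C = ½·ln((1+r)/(1−r)) = ½·ln(1.5974) = 0.2342.
n = ((z_{α/2} + z_β)/C)² + 3.
(1.960 + 1.282) / 0.2342 = 3.242 / 0.2342 = 13.843.
n = 13.843² + 3 = 191.63 + 3 = 194.6.
Round up.

n = 195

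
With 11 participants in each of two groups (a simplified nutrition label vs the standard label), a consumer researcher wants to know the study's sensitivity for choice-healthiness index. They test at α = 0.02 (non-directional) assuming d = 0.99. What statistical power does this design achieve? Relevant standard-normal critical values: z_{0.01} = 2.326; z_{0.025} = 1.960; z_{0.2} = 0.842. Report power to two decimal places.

power ≈ 0.50

For two equal groups, power = Φ(d·√(n/2) − z_{α/2}).
d·√(n/2) = 0.99 × √(11/2) = 0.99 × 2.345 = 2.322.
z_β = 2.322 − 2.326 = -0.004.
Power = Φ(-0.004) = 0.498.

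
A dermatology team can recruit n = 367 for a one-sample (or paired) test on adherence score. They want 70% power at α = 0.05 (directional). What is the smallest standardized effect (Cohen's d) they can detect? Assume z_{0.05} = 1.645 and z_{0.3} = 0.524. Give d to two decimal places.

d_min ≈ 0.11

For a single sample (or paired design) of n = 367: d_min = (z_{α} + z_β)/√n.
z-sum = 1.645 + 0.524 = 2.169.
d_min = 2.169 / √367 = 2.169 / 19.157 = 0.113.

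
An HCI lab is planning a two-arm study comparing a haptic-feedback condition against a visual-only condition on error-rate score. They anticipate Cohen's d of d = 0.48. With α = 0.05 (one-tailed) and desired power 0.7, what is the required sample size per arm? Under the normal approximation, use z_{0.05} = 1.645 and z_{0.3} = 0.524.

For two independent groups with equal n: n = 2·((z_{α} + z_β) / d)².
z_{α} + z_β = 1.645 + 0.524 = 2.169.
n = 2 × (2.169 / 0.48)² = 2 × 4.519² = 2 × 20.42 = 40.8.
Round up to the next whole participant.

n = 41 per group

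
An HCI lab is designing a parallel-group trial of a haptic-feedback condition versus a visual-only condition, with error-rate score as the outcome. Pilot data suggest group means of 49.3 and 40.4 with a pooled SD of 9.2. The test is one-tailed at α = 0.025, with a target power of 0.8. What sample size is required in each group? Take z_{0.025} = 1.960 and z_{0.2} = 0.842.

n = 17 per group

Cohen's d = |M₁ − M₂| / SD_pooled = |49.3 − 40.4| / 9.2 = 8.9 / 9.2 = 0.967.
For two independent groups with equal n: n = 2·((z_{α} + z_β) / d)².
z_{α} + z_β = 1.960 + 0.842 = 2.802.
n = 2 × (2.802 / 0.967)² = 2 × 2.898² = 2 × 8.40 = 16.8.
Round up to the next whole participant.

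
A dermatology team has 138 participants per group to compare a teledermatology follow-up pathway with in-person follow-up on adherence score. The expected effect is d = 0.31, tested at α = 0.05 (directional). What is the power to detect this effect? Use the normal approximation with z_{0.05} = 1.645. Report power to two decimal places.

power ≈ 0.82

For two equal groups, power = Φ(d·√(n/2) − z_{α}).
d·√(n/2) = 0.31 × √(138/2) = 0.31 × 8.307 = 2.575.
z_β = 2.575 − 1.645 = 0.930.
Power = Φ(0.930) = 0.824.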